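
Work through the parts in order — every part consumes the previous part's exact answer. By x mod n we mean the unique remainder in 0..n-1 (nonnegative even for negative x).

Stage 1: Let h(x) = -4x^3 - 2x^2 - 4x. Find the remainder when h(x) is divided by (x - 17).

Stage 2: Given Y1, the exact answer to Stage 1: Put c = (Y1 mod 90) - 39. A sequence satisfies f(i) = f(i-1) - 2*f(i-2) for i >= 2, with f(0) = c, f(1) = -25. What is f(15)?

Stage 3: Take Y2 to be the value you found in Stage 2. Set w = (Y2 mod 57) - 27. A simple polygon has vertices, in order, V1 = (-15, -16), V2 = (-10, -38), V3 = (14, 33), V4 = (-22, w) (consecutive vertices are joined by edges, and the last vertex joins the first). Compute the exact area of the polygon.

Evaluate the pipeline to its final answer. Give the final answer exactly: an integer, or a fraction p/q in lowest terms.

961

Stage 1: remainder = value at the root: -4*(17)^3 - 2*(17)^2 - 4*(17)^1 = (-19652) + (-578) + (-68) = -20298; answer -20298
Stage 2: Y1 = -20298; c = 3; f(2) = 1*(-25) - 2*(3) = -31; iterating: f(2)=-31, f(3)=19, f(4)=81, f(5)=43, f(6)=-119, f(7)=-205, f(8)=33, f(9)=443, f(10)=377, f(11)=-509, f(12)=-1263, f(13)=-245, f(14)=2281, f(15)=2771; answer 2771
Stage 3: Y2 = 2771; w = 8; cross terms: (-15*-38 - -10*-16)=410, (-10*33 - 14*-38)=202, (14*8 - -22*33)=838, (-22*-16 - -15*8)=472; twice the area = |1922| = 1922; area = 961; answer 961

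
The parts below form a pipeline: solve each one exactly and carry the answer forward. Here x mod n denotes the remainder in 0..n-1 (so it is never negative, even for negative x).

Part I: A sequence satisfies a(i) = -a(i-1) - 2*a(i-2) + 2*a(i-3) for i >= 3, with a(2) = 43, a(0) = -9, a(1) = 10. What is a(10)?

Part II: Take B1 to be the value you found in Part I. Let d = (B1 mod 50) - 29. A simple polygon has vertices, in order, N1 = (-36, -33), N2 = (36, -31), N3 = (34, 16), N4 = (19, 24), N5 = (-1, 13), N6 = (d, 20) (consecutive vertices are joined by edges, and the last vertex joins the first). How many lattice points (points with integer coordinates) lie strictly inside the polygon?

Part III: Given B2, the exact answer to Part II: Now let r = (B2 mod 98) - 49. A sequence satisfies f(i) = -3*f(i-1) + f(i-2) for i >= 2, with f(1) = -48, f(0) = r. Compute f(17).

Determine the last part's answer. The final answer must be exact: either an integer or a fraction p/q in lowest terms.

Part I: a(3) = -1*(43) - 2*(10) + 2*(-9) = -81; iterating: a(3)=-81, a(4)=15, a(5)=233, a(6)=-425, a(7)=-11, a(8)=1327, a(9)=-2155, a(10)=-521; answer -521
Part II: B1 = -521; d = 0; cross terms: (-36*-31 - 36*-33)=2304, (36*16 - 34*-31)=1630, (34*24 - 19*16)=512, (19*13 - -1*24)=271, (-1*20 - 0*13)=-20, (0*-33 - -36*20)=720; twice the area = |5417| = 5417; area = 5417/2; boundary points = 2 + 1 + 1 + 1 + 1 + 1 = 7; strictly interior points = area - boundary/2 + 1 = 2706; answer 2706
Part III: B2 = 2706; r = 11; f(2) = -3*(-48) + 1*(11) = 155; iterating: f(2)=155, f(3)=-513, f(4)=1694, f(5)=-5595, f(6)=18479, f(7)=-61032, f(8)=201575, f(9)=-665757, f(10)=2198846, f(11)=-7262295, f(12)=23985731, f(13)=-79219488, f(14)=261644195, f(15)=-864152073, f(16)=2854100414, f(17)=-9426453315; answer -9426453315

-9426453315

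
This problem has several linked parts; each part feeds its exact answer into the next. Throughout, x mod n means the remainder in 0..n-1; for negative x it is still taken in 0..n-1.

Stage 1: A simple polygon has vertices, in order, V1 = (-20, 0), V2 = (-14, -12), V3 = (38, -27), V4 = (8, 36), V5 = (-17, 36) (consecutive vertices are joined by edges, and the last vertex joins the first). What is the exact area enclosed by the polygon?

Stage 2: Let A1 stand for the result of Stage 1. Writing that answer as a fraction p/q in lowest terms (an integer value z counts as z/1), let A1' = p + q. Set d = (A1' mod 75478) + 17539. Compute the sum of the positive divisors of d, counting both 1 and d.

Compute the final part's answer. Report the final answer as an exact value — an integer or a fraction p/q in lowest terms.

Stage 1: cross terms: (-20*-12 - -14*0)=240, (-14*-27 - 38*-12)=834, (38*36 - 8*-27)=1584, (8*36 - -17*36)=900, (-17*0 - -20*36)=720; twice the area = |4278| = 4278; area = 2139; answer 2139
Stage 2: A1 = 2139; threaded value p + q = 2140; d = 19679; 19679 = 11 * 1789; sigma = (1 + 11) * (1 + 1789) = 12 * 1790 = 21480; answer 21480

21480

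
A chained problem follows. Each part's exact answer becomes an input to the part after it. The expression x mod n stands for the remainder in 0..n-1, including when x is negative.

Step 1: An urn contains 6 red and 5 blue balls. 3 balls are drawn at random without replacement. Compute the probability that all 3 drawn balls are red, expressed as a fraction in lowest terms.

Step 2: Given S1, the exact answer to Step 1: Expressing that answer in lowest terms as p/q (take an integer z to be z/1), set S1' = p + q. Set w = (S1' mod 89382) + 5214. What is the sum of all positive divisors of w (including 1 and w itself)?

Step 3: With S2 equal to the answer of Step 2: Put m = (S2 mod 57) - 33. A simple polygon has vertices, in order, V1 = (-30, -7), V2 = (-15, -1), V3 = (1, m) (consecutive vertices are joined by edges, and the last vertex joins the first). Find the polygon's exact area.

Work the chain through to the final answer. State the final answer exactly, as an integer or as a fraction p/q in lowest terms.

Step 1: total draws C(11,3) = 165; favorable C(6,3) = 20; P = 4/33; answer 4/33
Step 2: S1 = 4/33; threaded value p + q = 37; w = 5251; 5251 = 59 * 89; sigma = (1 + 59) * (1 + 89) = 60 * 90 = 5400; answer 5400
Step 3: S2 = 5400; m = 9; cross terms: (-30*-1 - -15*-7)=-75, (-15*9 - 1*-1)=-134, (1*-7 - -30*9)=263; twice the area = |54| = 54; area = 27; answer 27

27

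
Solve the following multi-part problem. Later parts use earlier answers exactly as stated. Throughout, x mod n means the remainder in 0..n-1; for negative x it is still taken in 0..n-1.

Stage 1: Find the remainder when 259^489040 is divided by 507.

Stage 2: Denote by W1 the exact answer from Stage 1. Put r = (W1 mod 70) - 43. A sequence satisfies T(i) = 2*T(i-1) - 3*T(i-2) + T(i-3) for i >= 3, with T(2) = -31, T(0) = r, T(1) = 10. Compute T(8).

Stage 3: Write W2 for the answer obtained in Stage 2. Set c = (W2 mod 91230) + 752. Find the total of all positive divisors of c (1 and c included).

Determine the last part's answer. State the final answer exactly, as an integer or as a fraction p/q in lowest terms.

Stage 1: squarings mod 507: 259^1=259, 259^2=157, 259^4=313, 259^8=118, 259^16=235, 259^32=469, 259^64=430, 259^128=352, 259^256=196, 259^512=391, 259^1024=274, 259^2048=40, 259^4096=79, 259^8192=157, 259^16384=313, 259^32768=118, 259^65536=235, 259^131072=469, 259^262144=430; 259^489040 = 259^16 * 259^64 * 259^512 * 259^1024 * 259^4096 * 259^8192 * 259^16384 * 259^65536 * 259^131072 * 259^262144 = 469 (mod 507); answer 469
Stage 2: W1 = 469; r = 6; T(3) = 2*(-31) - 3*(10) + 1*(6) = -86; iterating: T(3)=-86, T(4)=-69, T(5)=89, T(6)=299, T(7)=262, T(8)=-284; answer -284
Stage 3: W2 = -284; c = 91698; 91698 = 2 * 3 * 17 * 29 * 31; sigma = (1 + 2) * (1 + 3) * (1 + 17) * (1 + 29) * (1 + 31) = 3 * 4 * 18 * 30 * 32 = 207360; answer 207360

207360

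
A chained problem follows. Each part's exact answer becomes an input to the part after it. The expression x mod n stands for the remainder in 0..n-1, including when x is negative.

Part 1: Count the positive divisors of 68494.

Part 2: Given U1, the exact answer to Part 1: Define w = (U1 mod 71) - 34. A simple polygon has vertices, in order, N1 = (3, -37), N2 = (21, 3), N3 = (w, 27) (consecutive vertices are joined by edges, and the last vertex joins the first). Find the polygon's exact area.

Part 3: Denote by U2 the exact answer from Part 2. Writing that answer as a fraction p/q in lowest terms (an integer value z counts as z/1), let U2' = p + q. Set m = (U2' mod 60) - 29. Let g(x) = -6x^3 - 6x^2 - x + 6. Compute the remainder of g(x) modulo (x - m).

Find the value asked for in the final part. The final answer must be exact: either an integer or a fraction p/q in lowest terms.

9522

Part 1: 68494 = 2 * 23 * 1489; number of divisors = (1+1) * (1+1) * (1+1) = 8; answer 8
Part 2: U1 = 8; w = -26; cross terms: (3*3 - 21*-37)=786, (21*27 - -26*3)=645, (-26*-37 - 3*27)=881; twice the area = |2312| = 2312; area = 1156; answer 1156
Part 3: U2 = 1156; threaded value p + q = 1157; m = -12; remainder = value at the root: -6*(-12)^3 - 6*(-12)^2 - 1*(-12)^1 + 6 = (10368) + (-864) + (12) + (6) = 9522; answer 9522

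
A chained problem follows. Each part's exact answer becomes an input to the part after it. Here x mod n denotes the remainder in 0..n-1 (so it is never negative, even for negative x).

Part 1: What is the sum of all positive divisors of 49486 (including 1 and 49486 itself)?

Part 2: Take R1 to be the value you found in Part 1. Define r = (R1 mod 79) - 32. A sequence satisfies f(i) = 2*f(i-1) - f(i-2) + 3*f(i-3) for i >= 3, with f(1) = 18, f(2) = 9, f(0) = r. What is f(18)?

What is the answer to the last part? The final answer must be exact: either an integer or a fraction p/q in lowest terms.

Part 1: 49486 = 2 * 109 * 227; sigma = (1 + 2) * (1 + 109) * (1 + 227) = 3 * 110 * 228 = 75240; answer 75240
Part 2: R1 = 75240; r = 0; f(3) = 2*(9) - 1*(18) + 3*(0) = 0; iterating: f(3)=0, f(4)=45, f(5)=117, f(6)=189, f(7)=396, f(8)=954, f(9)=2079, f(10)=4392, f(11)=9567, f(12)=20979, f(13)=45567, f(14)=98856, f(15)=215082, f(16)=468009, f(17)=1017504, f(18)=2212245; answer 2212245

2212245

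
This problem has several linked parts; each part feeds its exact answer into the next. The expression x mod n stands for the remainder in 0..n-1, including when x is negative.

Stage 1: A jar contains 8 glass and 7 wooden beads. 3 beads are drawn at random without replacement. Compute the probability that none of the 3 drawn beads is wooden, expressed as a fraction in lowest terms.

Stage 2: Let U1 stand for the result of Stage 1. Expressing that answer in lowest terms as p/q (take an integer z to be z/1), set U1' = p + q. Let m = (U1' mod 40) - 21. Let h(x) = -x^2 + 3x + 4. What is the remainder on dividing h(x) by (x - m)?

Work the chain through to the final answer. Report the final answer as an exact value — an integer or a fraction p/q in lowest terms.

-104

Stage 1: total draws C(15,3) = 455; favorable C(8,3) = 56; P = 8/65; answer 8/65
Stage 2: U1 = 8/65; threaded value p + q = 73; m = 12; remainder = value at the root: -1*(12)^2 + 3*(12)^1 + 4 = (-144) + (36) + (4) = -104; answer -104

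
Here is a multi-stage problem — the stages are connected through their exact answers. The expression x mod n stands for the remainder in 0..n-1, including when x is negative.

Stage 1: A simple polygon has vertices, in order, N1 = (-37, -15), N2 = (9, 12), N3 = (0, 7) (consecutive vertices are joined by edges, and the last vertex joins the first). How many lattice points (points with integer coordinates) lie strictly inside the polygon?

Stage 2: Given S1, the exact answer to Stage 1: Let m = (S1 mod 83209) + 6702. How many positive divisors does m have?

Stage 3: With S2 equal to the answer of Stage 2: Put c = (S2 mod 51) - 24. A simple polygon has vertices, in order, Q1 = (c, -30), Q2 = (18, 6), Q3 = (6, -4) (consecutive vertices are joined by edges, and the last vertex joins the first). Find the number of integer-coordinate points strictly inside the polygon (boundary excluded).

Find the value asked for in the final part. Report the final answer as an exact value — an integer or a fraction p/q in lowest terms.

116

Stage 1: cross terms: (-37*12 - 9*-15)=-309, (9*7 - 0*12)=63, (0*-15 - -37*7)=259; twice the area = |13| = 13; area = 13/2; boundary points = 1 + 1 + 1 = 3; strictly interior points = area - boundary/2 + 1 = 6; answer 6
Stage 2: S1 = 6; m = 6708; 6708 = 2^2 * 3 * 13 * 43; number of divisors = (2+1) * (1+1) * (1+1) * (1+1) = 24; answer 24
Stage 3: S2 = 24; c = 0; cross terms: (0*6 - 18*-30)=540, (18*-4 - 6*6)=-108, (6*-30 - 0*-4)=-180; twice the area = |252| = 252; area = 126; boundary points = 18 + 2 + 2 = 22; strictly interior points = area - boundary/2 + 1 = 116; answer 116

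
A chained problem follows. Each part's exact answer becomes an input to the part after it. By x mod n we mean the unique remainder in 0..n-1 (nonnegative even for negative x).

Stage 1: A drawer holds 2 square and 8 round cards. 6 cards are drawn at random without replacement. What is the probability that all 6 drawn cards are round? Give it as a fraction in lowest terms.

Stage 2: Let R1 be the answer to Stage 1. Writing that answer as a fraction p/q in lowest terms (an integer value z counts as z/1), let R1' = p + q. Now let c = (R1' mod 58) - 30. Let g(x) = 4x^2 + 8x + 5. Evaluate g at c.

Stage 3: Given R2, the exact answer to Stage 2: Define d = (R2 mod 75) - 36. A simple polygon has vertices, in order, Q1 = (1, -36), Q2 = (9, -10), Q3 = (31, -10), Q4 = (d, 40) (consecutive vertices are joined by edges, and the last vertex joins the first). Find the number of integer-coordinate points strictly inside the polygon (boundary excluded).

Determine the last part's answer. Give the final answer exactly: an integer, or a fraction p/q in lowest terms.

645

Stage 1: total draws C(10,6) = 210; favorable C(8,6) = 28; P = 2/15; answer 2/15
Stage 2: R1 = 2/15; threaded value p + q = 17; c = -13; 4*(-13)^2 + 8*(-13)^1 + 5 = (676) + (-104) + (5) = 577; answer 577
Stage 3: R2 = 577; d = 16; cross terms: (1*-10 - 9*-36)=314, (9*-10 - 31*-10)=220, (31*40 - 16*-10)=1400, (16*-36 - 1*40)=-616; twice the area = |1318| = 1318; area = 659; boundary points = 2 + 22 + 5 + 1 = 30; strictly interior points = area - boundary/2 + 1 = 645; answer 645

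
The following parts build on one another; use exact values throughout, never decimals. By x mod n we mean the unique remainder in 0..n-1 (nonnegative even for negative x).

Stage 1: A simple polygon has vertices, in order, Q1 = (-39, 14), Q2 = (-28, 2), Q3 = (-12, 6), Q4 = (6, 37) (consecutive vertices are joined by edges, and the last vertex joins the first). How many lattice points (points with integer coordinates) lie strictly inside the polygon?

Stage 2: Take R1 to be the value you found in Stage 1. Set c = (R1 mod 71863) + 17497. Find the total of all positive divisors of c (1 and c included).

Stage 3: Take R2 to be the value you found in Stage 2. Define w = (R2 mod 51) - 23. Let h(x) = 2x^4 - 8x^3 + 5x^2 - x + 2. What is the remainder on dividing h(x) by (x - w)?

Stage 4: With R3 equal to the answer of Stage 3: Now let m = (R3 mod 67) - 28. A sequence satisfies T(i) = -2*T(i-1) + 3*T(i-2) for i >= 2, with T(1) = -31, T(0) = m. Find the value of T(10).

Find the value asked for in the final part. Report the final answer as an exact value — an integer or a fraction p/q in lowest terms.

457622

Stage 1: cross terms: (-39*2 - -28*14)=314, (-28*6 - -12*2)=-144, (-12*37 - 6*6)=-480, (6*14 - -39*37)=1527; twice the area = |1217| = 1217; area = 1217/2; boundary points = 1 + 4 + 1 + 1 = 7; strictly interior points = area - boundary/2 + 1 = 606; answer 606
Stage 2: R1 = 606; c = 18103; 18103 = 43 * 421; sigma = (1 + 43) * (1 + 421) = 44 * 422 = 18568; answer 18568
Stage 3: R2 = 18568; w = -19; remainder = value at the root: 2*(-19)^4 - 8*(-19)^3 + 5*(-19)^2 - 1*(-19)^1 + 2 = (260642) + (54872) + (1805) + (19) + (2) = 317340; answer 317340
Stage 4: R3 = 317340; m = 0; T(2) = -2*(-31) + 3*(0) = 62; iterating: T(2)=62, T(3)=-217, T(4)=620, T(5)=-1891, T(6)=5642, T(7)=-16957, T(8)=50840, T(9)=-152551, T(10)=457622; answer 457622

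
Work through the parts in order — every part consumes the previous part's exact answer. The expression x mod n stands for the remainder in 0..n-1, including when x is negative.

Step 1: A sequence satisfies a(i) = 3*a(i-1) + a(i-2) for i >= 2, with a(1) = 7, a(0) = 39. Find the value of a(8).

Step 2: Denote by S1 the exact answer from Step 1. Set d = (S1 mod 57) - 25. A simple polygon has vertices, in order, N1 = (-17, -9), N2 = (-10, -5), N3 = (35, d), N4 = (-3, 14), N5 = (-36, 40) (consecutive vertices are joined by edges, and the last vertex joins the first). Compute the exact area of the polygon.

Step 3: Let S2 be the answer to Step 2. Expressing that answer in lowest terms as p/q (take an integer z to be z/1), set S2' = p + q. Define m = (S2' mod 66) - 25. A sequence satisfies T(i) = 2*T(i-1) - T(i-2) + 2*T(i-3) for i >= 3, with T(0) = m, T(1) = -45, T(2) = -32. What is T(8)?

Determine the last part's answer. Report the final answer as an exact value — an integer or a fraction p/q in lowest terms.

-1320

Step 1: a(2) = 3*(7) + 1*(39) = 60; iterating: a(2)=60, a(3)=187, a(4)=621, a(5)=2050, a(6)=6771, a(7)=22363, a(8)=73860; answer 73860
Step 2: S1 = 73860; d = 20; cross terms: (-17*-5 - -10*-9)=-5, (-10*20 - 35*-5)=-25, (35*14 - -3*20)=550, (-3*40 - -36*14)=384, (-36*-9 - -17*40)=1004; twice the area = |1908| = 1908; area = 954; answer 954
Step 3: S2 = 954; threaded value p + q = 955; m = 6; T(3) = 2*(-32) - 1*(-45) + 2*(6) = -7; iterating: T(3)=-7, T(4)=-72, T(5)=-201, T(6)=-344, T(7)=-631, T(8)=-1320; answer -1320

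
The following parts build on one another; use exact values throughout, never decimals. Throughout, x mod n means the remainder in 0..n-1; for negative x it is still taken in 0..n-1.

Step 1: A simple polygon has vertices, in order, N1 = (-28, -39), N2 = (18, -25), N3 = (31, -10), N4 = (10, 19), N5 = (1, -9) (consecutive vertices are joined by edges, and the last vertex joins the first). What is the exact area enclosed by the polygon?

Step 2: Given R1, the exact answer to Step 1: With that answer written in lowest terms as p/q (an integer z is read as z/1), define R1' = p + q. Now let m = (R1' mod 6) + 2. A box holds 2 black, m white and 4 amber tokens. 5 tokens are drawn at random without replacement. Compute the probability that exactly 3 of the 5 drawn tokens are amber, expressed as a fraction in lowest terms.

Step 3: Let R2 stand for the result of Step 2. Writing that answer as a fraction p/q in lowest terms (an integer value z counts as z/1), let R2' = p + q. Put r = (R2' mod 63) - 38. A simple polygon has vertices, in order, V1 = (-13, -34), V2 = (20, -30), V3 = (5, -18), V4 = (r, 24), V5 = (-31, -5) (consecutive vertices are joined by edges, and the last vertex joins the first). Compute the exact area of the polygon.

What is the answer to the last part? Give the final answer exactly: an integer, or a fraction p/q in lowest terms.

2869/2

Step 1: cross terms: (-28*-25 - 18*-39)=1402, (18*-10 - 31*-25)=595, (31*19 - 10*-10)=689, (10*-9 - 1*19)=-109, (1*-39 - -28*-9)=-291; twice the area = |2286| = 2286; area = 1143; answer 1143
Step 2: R1 = 1143; threaded value p + q = 1144; m = 6; total draws C(12,5) = 792; favorable C(4,3)*C(8,2) = 112; P = 14/99; answer 14/99
Step 3: R2 = 14/99; threaded value p + q = 113; r = 12; cross terms: (-13*-30 - 20*-34)=1070, (20*-18 - 5*-30)=-210, (5*24 - 12*-18)=336, (12*-5 - -31*24)=684, (-31*-34 - -13*-5)=989; twice the area = |2869| = 2869; area = 2869/2; answer 2869/2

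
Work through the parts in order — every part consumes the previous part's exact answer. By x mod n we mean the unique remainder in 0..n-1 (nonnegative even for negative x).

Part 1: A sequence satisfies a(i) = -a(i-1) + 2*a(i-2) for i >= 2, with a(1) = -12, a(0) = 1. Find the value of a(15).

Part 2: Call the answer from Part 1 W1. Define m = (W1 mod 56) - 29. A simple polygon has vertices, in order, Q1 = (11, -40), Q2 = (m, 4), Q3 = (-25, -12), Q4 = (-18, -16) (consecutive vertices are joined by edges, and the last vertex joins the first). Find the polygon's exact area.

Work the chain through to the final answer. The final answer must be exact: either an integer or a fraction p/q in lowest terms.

Part 1: a(2) = -1*(-12) + 2*(1) = 14; iterating: a(2)=14, a(3)=-38, a(4)=66, a(5)=-142, a(6)=274, a(7)=-558, a(8)=1106, a(9)=-2222, a(10)=4434, a(11)=-8878, a(12)=17746, a(13)=-35502, a(14)=70994, a(15)=-141998; answer -141998
Part 2: W1 = -141998; m = -11; cross terms: (11*4 - -11*-40)=-396, (-11*-12 - -25*4)=232, (-25*-16 - -18*-12)=184, (-18*-40 - 11*-16)=896; twice the area = |916| = 916; area = 458; answer 458

458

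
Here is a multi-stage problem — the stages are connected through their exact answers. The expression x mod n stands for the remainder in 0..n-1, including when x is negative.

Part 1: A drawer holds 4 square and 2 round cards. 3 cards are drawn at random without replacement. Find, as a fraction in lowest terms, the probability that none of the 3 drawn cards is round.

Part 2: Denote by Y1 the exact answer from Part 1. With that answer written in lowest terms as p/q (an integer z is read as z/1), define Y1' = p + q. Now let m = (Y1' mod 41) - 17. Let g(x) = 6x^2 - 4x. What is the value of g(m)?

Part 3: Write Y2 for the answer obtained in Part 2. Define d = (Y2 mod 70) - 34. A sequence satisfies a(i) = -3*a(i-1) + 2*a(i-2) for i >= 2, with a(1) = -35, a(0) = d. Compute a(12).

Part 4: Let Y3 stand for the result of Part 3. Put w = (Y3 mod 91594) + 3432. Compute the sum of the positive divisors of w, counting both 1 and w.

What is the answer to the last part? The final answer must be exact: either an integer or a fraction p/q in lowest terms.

Part 1: total draws C(6,3) = 20; favorable C(4,3) = 4; P = 1/5; answer 1/5
Part 2: Y1 = 1/5; threaded value p + q = 6; m = -11; 6*(-11)^2 - 4*(-11)^1 = (726) + (44) = 770; answer 770
Part 3: Y2 = 770; d = -34; a(2) = -3*(-35) + 2*(-34) = 37; iterating: a(2)=37, a(3)=-181, a(4)=617, a(5)=-2213, a(6)=7873, a(7)=-28045, a(8)=99881, a(9)=-355733, a(10)=1266961, a(11)=-4512349, a(12)=16070969; answer 16070969
Part 4: Y3 = 16070969; w = 45451; 45451 = 7 * 43 * 151; sigma = (1 + 7) * (1 + 43) * (1 + 151) = 8 * 44 * 152 = 53504; answer 53504

53504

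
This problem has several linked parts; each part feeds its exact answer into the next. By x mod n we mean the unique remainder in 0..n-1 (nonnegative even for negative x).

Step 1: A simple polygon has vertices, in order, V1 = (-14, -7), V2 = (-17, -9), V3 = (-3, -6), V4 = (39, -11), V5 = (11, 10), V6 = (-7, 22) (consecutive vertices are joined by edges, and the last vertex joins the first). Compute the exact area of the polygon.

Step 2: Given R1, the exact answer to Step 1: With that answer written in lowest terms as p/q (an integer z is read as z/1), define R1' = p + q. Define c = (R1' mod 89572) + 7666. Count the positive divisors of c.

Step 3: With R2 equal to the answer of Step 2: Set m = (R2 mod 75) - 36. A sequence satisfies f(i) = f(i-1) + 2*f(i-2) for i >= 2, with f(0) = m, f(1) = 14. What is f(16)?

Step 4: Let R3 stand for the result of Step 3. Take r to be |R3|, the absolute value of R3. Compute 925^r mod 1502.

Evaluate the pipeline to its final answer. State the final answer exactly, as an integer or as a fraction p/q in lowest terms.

Step 1: cross terms: (-14*-9 - -17*-7)=7, (-17*-6 - -3*-9)=75, (-3*-11 - 39*-6)=267, (39*10 - 11*-11)=511, (11*22 - -7*10)=312, (-7*-7 - -14*22)=357; twice the area = |1529| = 1529; area = 1529/2; answer 1529/2
Step 2: R1 = 1529/2; threaded value p + q = 1531; c = 9197; 9197 = 17 * 541; number of divisors = (1+1) * (1+1) = 4; answer 4
Step 3: R2 = 4; m = -32; f(2) = 1*(14) + 2*(-32) = -50; iterating: f(2)=-50, f(3)=-22, f(4)=-122, f(5)=-166, f(6)=-410, f(7)=-742, f(8)=-1562, f(9)=-3046, f(10)=-6170, f(11)=-12262, f(12)=-24602, f(13)=-49126, f(14)=-98330, f(15)=-196582, f(16)=-393242; answer -393242
Step 4: R3 = -393242; r = 393242; squarings mod 1502: 925^1=925, 925^2=987, 925^4=873, 925^8=615, 925^16=1223, 925^32=1239, 925^64=77, 925^128=1423, 925^256=233, 925^512=217, 925^1024=527, 925^2048=1361, 925^4096=355, 925^8192=1359, 925^16384=923, 925^32768=295, 925^65536=1411, 925^131072=771, 925^262144=1151; 925^393242 = 925^2 * 925^8 * 925^16 * 925^131072 * 925^262144 = 1243 (mod 1502); answer 1243

1243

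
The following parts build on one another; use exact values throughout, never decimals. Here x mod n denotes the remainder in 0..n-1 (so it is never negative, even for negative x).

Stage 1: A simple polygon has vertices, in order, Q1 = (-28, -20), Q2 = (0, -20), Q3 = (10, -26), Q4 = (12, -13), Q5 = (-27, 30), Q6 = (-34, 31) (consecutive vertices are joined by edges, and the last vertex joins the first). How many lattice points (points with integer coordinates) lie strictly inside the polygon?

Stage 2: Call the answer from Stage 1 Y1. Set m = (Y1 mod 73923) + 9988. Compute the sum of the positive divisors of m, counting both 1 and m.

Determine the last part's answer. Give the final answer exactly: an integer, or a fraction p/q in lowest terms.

25296

Stage 1: cross terms: (-28*-20 - 0*-20)=560, (0*-26 - 10*-20)=200, (10*-13 - 12*-26)=182, (12*30 - -27*-13)=9, (-27*31 - -34*30)=183, (-34*-20 - -28*31)=1548; twice the area = |2682| = 2682; area = 1341; boundary points = 28 + 2 + 1 + 1 + 1 + 3 = 36; strictly interior points = area - boundary/2 + 1 = 1324; answer 1324
Stage 2: Y1 = 1324; m = 11312; 11312 = 2^4 * 7 * 101; sigma = (1 + 2 + 4 + 8 + 16) * (1 + 7) * (1 + 101) = 31 * 8 * 102 = 25296; answer 25296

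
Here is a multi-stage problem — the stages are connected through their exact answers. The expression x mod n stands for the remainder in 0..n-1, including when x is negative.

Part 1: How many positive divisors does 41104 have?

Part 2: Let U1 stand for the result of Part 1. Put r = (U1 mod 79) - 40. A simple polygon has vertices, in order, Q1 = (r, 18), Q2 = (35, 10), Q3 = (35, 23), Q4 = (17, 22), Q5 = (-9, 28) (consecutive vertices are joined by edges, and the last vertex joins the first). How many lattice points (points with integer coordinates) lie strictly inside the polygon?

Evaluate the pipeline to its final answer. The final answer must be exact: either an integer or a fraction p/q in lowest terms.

530

Part 1: 41104 = 2^4 * 7 * 367; number of divisors = (4+1) * (1+1) * (1+1) = 20; answer 20
Part 2: U1 = 20; r = -20; cross terms: (-20*10 - 35*18)=-830, (35*23 - 35*10)=455, (35*22 - 17*23)=379, (17*28 - -9*22)=674, (-9*18 - -20*28)=398; twice the area = |1076| = 1076; area = 538; boundary points = 1 + 13 + 1 + 2 + 1 = 18; strictly interior points = area - boundary/2 + 1 = 530; answer 530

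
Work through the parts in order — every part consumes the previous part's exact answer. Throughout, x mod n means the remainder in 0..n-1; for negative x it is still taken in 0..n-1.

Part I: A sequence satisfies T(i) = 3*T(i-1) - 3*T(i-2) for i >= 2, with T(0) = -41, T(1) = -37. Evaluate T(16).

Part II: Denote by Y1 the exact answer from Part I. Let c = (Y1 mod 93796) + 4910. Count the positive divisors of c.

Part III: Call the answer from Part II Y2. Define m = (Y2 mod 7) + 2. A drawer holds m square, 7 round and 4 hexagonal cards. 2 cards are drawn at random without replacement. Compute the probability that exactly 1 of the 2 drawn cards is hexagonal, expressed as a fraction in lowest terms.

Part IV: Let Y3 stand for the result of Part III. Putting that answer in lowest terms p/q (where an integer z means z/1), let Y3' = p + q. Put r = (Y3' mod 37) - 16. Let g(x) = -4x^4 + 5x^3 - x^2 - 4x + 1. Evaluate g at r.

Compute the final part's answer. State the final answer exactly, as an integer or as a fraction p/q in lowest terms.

Part I: T(2) = 3*(-37) - 3*(-41) = 12; iterating: T(2)=12, T(3)=147, T(4)=405, T(5)=774, T(6)=1107, T(7)=999, T(8)=-324, T(9)=-3969, T(10)=-10935, T(11)=-20898, T(12)=-29889, T(13)=-26973, T(14)=8748, T(15)=107163, T(16)=295245; answer 295245
Part II: Y1 = 295245; c = 18767; 18767 = 7^2 * 383; number of divisors = (2+1) * (1+1) = 6; answer 6
Part III: Y2 = 6; m = 8; total draws C(19,2) = 171; favorable C(4,1)*C(15,1) = 60; P = 20/57; answer 20/57
Part IV: Y3 = 20/57; threaded value p + q = 77; r = -13; -4*(-13)^4 + 5*(-13)^3 - 1*(-13)^2 - 4*(-13)^1 + 1 = (-114244) + (-10985) + (-169) + (52) + (1) = -125345; answer -125345

-125345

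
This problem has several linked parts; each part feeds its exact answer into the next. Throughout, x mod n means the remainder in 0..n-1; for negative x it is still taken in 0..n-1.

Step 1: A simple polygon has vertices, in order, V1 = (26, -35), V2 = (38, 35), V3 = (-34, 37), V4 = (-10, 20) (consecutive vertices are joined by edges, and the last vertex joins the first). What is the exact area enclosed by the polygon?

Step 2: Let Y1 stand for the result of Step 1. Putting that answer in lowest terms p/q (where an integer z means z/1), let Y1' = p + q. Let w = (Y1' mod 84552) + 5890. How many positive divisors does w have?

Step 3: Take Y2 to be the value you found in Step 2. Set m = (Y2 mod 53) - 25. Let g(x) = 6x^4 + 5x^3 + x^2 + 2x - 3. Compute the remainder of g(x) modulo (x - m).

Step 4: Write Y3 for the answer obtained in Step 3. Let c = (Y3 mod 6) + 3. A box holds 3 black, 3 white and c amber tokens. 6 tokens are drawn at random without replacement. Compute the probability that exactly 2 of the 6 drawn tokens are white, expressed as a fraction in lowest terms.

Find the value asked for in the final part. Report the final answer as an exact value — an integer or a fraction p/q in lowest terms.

Step 1: cross terms: (26*35 - 38*-35)=2240, (38*37 - -34*35)=2596, (-34*20 - -10*37)=-310, (-10*-35 - 26*20)=-170; twice the area = |4356| = 4356; area = 2178; answer 2178
Step 2: Y1 = 2178; threaded value p + q = 2179; w = 8069; 8069 is prime, so its only divisors are 1 and 8069; count = 2; answer 2
Step 3: Y2 = 2; m = -23; remainder = value at the root: 6*(-23)^4 + 5*(-23)^3 + 1*(-23)^2 + 2*(-23)^1 - 3 = (1679046) + (-60835) + (529) + (-46) + (-3) = 1618691; answer 1618691
Step 4: Y3 = 1618691; c = 8; total draws C(14,6) = 3003; favorable C(3,2)*C(11,4) = 990; P = 30/91; answer 30/91

30/91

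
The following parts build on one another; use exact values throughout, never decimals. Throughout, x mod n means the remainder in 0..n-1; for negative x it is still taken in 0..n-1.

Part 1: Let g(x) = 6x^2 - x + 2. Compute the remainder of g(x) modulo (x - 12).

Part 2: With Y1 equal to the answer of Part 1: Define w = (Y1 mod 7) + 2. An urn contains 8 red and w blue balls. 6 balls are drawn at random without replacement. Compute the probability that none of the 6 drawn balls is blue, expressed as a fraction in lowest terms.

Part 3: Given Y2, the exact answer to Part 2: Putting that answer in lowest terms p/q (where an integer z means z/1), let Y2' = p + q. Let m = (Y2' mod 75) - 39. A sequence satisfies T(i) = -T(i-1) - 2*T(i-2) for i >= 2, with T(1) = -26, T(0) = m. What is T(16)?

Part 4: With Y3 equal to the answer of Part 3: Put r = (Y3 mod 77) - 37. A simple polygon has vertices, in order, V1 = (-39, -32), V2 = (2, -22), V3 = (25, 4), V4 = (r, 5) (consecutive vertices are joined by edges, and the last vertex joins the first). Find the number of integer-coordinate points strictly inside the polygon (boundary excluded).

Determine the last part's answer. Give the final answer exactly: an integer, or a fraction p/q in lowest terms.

809

Part 1: remainder = value at the root: 6*(12)^2 - 1*(12)^1 + 2 = (864) + (-12) + (2) = 854; answer 854
Part 2: Y1 = 854; w = 2; total draws C(10,6) = 210; favorable C(8,6) = 28; P = 2/15; answer 2/15
Part 3: Y2 = 2/15; threaded value p + q = 17; m = -22; T(2) = -1*(-26) - 2*(-22) = 70; iterating: T(2)=70, T(3)=-18, T(4)=-122, T(5)=158, T(6)=86, T(7)=-402, T(8)=230, T(9)=574, T(10)=-1034, T(11)=-114, T(12)=2182, T(13)=-1954, T(14)=-2410, T(15)=6318, T(16)=-1498; answer -1498
Part 4: Y3 = -1498; r = 5; cross terms: (-39*-22 - 2*-32)=922, (2*4 - 25*-22)=558, (25*5 - 5*4)=105, (5*-32 - -39*5)=35; twice the area = |1620| = 1620; area = 810; boundary points = 1 + 1 + 1 + 1 = 4; strictly interior points = area - boundary/2 + 1 = 809; answer 809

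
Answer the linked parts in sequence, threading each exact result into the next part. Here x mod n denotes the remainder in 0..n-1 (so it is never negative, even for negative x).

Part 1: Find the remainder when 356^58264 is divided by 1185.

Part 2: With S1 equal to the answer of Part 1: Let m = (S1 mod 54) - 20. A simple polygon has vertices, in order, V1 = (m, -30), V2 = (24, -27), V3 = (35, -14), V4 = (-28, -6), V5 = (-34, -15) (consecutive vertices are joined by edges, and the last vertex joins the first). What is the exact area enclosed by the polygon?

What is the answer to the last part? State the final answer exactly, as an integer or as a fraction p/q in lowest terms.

1903/2

Part 1: squarings mod 1185: 356^1=356, 356^2=1126, 356^4=1111, 356^8=736, 356^16=151, 356^32=286, 356^64=31, 356^128=961, 356^256=406, 356^512=121, 356^1024=421, 356^2048=676, 356^4096=751, 356^8192=1126, 356^16384=1111, 356^32768=736; 356^58264 = 356^8 * 356^16 * 356^128 * 356^256 * 356^512 * 356^8192 * 356^16384 * 356^32768 = 241 (mod 1185); answer 241
Part 2: S1 = 241; m = 5; cross terms: (5*-27 - 24*-30)=585, (24*-14 - 35*-27)=609, (35*-6 - -28*-14)=-602, (-28*-15 - -34*-6)=216, (-34*-30 - 5*-15)=1095; twice the area = |1903| = 1903; area = 1903/2; answer 1903/2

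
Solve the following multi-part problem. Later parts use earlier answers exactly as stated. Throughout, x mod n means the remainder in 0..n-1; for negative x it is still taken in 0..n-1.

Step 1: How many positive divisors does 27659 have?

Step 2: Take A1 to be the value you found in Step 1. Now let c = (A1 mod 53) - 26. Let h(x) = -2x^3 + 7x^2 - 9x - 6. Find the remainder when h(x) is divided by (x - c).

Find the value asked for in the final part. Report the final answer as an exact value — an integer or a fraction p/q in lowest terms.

24876

Step 1: 27659 = 17 * 1627; number of divisors = (1+1) * (1+1) = 4; answer 4
Step 2: A1 = 4; c = -22; remainder = value at the root: -2*(-22)^3 + 7*(-22)^2 - 9*(-22)^1 - 6 = (21296) + (3388) + (198) + (-6) = 24876; answer 24876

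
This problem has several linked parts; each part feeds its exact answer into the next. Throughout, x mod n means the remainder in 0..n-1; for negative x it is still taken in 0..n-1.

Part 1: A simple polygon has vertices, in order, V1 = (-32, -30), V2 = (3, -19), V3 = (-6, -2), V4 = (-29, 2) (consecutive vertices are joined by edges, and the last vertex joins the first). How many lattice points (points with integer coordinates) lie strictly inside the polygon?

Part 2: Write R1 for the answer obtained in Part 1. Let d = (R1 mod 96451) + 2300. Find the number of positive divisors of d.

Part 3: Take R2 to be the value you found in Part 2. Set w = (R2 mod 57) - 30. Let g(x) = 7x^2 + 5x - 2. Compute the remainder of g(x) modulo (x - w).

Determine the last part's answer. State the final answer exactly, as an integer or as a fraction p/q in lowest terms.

2176

Part 1: cross terms: (-32*-19 - 3*-30)=698, (3*-2 - -6*-19)=-120, (-6*2 - -29*-2)=-70, (-29*-30 - -32*2)=934; twice the area = |1442| = 1442; area = 721; boundary points = 1 + 1 + 1 + 1 = 4; strictly interior points = area - boundary/2 + 1 = 720; answer 720
Part 2: R1 = 720; d = 3020; 3020 = 2^2 * 5 * 151; number of divisors = (2+1) * (1+1) * (1+1) = 12; answer 12
Part 3: R2 = 12; w = -18; remainder = value at the root: 7*(-18)^2 + 5*(-18)^1 - 2 = (2268) + (-90) + (-2) = 2176; answer 2176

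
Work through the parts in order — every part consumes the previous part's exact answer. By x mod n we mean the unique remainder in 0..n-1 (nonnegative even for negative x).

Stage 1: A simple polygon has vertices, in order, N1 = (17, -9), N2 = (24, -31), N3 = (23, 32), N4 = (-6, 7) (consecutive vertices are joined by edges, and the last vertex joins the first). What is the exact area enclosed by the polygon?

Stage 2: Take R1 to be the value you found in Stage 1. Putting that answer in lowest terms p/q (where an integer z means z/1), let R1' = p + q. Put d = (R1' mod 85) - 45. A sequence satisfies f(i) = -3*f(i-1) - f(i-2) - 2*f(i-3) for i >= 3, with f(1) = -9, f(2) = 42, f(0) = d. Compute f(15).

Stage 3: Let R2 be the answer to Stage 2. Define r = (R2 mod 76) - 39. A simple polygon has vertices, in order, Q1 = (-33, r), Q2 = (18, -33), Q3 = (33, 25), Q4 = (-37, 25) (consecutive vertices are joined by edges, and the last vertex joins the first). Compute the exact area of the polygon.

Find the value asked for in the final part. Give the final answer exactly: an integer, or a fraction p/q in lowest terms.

Stage 1: cross terms: (17*-31 - 24*-9)=-311, (24*32 - 23*-31)=1481, (23*7 - -6*32)=353, (-6*-9 - 17*7)=-65; twice the area = |1458| = 1458; area = 729; answer 729
Stage 2: R1 = 729; threaded value p + q = 730; d = 5; f(3) = -3*(42) - 1*(-9) - 2*(5) = -127; iterating: f(3)=-127, f(4)=357, f(5)=-1028, f(6)=2981, f(7)=-8629, f(8)=24962, f(9)=-72219, f(10)=208953, f(11)=-604564, f(12)=1749177, f(13)=-5060873, f(14)=14642570, f(15)=-42365191; answer -42365191
Stage 3: R2 = -42365191; r = -18; cross terms: (-33*-33 - 18*-18)=1413, (18*25 - 33*-33)=1539, (33*25 - -37*25)=1750, (-37*-18 - -33*25)=1491; twice the area = |6193| = 6193; area = 6193/2; answer 6193/2

6193/2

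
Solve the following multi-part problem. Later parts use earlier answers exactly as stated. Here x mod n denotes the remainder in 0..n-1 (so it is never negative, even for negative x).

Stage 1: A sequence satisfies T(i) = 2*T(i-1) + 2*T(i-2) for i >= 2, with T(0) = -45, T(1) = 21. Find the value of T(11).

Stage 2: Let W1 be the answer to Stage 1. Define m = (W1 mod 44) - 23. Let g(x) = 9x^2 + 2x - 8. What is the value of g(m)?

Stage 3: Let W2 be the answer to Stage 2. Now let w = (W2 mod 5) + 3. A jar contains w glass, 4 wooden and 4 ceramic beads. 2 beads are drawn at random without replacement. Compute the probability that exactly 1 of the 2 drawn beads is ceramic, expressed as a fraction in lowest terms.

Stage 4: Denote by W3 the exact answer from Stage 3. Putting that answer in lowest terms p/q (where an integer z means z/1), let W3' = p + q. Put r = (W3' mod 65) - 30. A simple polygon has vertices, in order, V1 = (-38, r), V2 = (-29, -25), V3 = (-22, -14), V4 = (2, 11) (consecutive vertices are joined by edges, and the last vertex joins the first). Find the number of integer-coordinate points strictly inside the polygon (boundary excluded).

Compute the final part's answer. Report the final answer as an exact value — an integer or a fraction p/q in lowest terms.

Stage 1: T(2) = 2*(21) + 2*(-45) = -48; iterating: T(2)=-48, T(3)=-54, T(4)=-204, T(5)=-516, T(6)=-1440, T(7)=-3912, T(8)=-10704, T(9)=-29232, T(10)=-79872, T(11)=-218208; answer -218208
Stage 2: W1 = -218208; m = 9; 9*(9)^2 + 2*(9)^1 - 8 = (729) + (18) + (-8) = 739; answer 739
Stage 3: W2 = 739; w = 7; total draws C(15,2) = 105; favorable C(4,1)*C(11,1) = 44; P = 44/105; answer 44/105
Stage 4: W3 = 44/105; threaded value p + q = 149; r = -11; cross terms: (-38*-25 - -29*-11)=631, (-29*-14 - -22*-25)=-144, (-22*11 - 2*-14)=-214, (2*-11 - -38*11)=396; twice the area = |669| = 669; area = 669/2; boundary points = 1 + 1 + 1 + 2 = 5; strictly interior points = area - boundary/2 + 1 = 333; answer 333

333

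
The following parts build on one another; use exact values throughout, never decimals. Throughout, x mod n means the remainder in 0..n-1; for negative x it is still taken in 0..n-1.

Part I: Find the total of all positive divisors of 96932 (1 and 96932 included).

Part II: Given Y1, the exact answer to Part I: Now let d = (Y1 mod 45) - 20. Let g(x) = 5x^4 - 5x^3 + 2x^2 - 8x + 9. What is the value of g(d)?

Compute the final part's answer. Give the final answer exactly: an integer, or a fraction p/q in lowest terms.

Part I: 96932 = 2^2 * 11 * 2203; sigma = (1 + 2 + 4) * (1 + 11) * (1 + 2203) = 7 * 12 * 2204 = 185136; answer 185136
Part II: Y1 = 185136; d = -14; 5*(-14)^4 - 5*(-14)^3 + 2*(-14)^2 - 8*(-14)^1 + 9 = (192080) + (13720) + (392) + (112) + (9) = 206313; answer 206313

206313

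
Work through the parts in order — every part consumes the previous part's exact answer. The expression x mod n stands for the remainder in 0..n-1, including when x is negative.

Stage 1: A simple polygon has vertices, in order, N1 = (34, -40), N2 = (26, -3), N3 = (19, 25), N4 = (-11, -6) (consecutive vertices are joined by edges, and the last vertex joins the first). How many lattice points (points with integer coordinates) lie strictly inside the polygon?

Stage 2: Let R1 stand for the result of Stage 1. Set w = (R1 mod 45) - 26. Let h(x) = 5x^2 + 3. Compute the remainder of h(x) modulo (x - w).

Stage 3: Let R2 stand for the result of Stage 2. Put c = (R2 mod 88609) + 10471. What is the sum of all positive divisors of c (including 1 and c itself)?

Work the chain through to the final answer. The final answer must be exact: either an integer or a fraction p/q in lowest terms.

34848

Stage 1: cross terms: (34*-3 - 26*-40)=938, (26*25 - 19*-3)=707, (19*-6 - -11*25)=161, (-11*-40 - 34*-6)=644; twice the area = |2450| = 2450; area = 1225; boundary points = 1 + 7 + 1 + 1 = 10; strictly interior points = area - boundary/2 + 1 = 1221; answer 1221
Stage 2: R1 = 1221; w = -20; remainder = value at the root: 5*(-20)^2 + 3 = (2000) + (3) = 2003; answer 2003
Stage 3: R2 = 2003; c = 12474; 12474 = 2 * 3^4 * 7 * 11; sigma = (1 + 2) * (1 + 3 + 9 + 27 + 81) * (1 + 7) * (1 + 11) = 3 * 121 * 8 * 12 = 34848; answer 34848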